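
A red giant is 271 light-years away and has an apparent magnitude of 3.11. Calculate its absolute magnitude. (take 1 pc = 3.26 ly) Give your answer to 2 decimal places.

M ≈ -1.49

d = 271 ly / 3.26 = 83.13 pc
5 log₁₀(d/10 pc) = 5 log₁₀(83.13) − 5 = 4.599
M = m − 5 log₁₀(d/10) = 3.11 − 4.599 = -1.489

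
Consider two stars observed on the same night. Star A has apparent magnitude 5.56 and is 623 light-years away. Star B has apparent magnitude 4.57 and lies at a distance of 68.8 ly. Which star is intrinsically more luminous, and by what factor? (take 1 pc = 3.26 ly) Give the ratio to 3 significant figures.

Star A: d = 623 ly / 3.26 = 191.1 pc
Star A: M = m − 5 log₁₀ d + 5 = 5.56 − 5·2.2813 + 5 = -0.846
Star B: d = 68.8 ly / 3.26 = 21.10 pc
Star B: M = m − 5 log₁₀ d + 5 = 4.57 − 5·1.3244 + 5 = 2.948
ΔM = M_A − M_B = -0.846 − (2.948) = -3.794; smaller M is more luminous → Star A.
L ratio = 10^(0.4 |ΔM|) = 10^1.518 = 32.95

Star A is more luminous, by a factor of 32.9.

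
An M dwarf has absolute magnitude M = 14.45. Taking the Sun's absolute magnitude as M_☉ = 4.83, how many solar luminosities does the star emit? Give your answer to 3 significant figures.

L/L_☉ ≈ 1.42×10^-4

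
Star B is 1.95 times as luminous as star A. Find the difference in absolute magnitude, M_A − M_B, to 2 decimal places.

Pogson: ΔM = −2.5 log₁₀(ratio) = −2.5 log₁₀(1.95) = −2.5 × 0.2900 = -0.725
Star B is brighter so has the smaller magnitude: M_A − M_B is positive.

M_A − M_B ≈ 0.73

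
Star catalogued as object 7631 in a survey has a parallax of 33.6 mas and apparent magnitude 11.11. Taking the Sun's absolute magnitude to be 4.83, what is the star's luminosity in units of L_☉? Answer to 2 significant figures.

d = 1/p = 1000/33.6 mas = 29.76 pc
M = m − 5 log₁₀ d + 5 = 11.11 − 5·1.4737 + 5 = 8.742
M − M_☉ = 8.742 − 4.83 = 3.912
L/L_☉ = 10^(−0.4 × 3.912) = 0.02725

L/L_☉ ≈ 0.027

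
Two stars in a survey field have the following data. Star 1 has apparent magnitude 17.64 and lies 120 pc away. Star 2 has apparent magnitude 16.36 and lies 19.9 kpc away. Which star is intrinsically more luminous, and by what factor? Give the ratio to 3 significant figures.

Star 2 is more luminous, by a factor of 89400.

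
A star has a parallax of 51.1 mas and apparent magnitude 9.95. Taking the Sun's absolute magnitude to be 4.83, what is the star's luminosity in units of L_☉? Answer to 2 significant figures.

L/L_☉ ≈ 0.034

d = 1/p = 1000/51.1 mas = 19.57 pc
M = m − 5 log₁₀ d + 5 = 9.95 − 5·1.2916 + 5 = 8.492
M − M_☉ = 8.492 − 4.83 = 3.662
L/L_☉ = 10^(−0.4 × 3.662) = 0.03429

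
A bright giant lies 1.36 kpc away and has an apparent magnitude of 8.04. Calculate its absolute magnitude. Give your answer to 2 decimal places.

M ≈ -2.63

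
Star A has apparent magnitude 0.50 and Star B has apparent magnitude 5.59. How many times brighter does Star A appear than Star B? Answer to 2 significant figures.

110

Magnitude difference = -5.09
Flux ratio = 10^(−0.4 Δm) = 10^(−0.4 × -5.09) = 10^2.036 = 108.6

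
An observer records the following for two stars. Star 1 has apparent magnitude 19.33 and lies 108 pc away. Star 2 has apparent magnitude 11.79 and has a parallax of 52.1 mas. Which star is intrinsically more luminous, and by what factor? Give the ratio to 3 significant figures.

Star 1: M = m − 5 log₁₀ d + 5 = 19.33 − 5·2.0334 + 5 = 14.163
Star 2: p = 52.1 mas = 0.0521″ → d = 1/p = 19.19 pc
Star 2: M = m − 5 log₁₀ d + 5 = 11.79 − 5·1.2832 + 5 = 10.374
ΔM = M_1 − M_2 = 14.163 − (10.374) = 3.789; smaller M is more luminous → Star 2.
L ratio = 10^(0.4 |ΔM|) = 10^1.515 = 32.77

Star 2 is more luminous, by a factor of 32.8.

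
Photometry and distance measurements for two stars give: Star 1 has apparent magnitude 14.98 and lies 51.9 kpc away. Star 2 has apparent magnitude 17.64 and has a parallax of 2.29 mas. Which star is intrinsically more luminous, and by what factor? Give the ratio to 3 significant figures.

Star 1 is more luminous, by a factor of 164000.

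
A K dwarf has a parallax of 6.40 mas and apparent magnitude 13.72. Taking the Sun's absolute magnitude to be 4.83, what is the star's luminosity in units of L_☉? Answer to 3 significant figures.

L/L_☉ ≈ 0.0679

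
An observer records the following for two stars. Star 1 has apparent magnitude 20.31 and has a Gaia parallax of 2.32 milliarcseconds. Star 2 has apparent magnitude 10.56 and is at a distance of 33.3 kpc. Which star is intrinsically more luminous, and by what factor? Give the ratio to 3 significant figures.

Star 1: p = 2.32 mas = 2.32×10^-3″ → d = 1/p = 431.0 pc
Star 1: M = m − 5 log₁₀ d + 5 = 20.31 − 5·2.6345 + 5 = 12.137
Star 2: d = 33.3 kpc = 33300 pc
Star 2: M = m − 5 log₁₀ d + 5 = 10.56 − 5·4.5224 + 5 = -7.052
ΔM = M_1 − M_2 = 12.137 − (-7.052) = 19.190; smaller M is more luminous → Star 2.
L ratio = 10^(0.4 |ΔM|) = 10^7.676 = 4.741×10^7

Star 2 is more luminous, by a factor of 4.74×10^7.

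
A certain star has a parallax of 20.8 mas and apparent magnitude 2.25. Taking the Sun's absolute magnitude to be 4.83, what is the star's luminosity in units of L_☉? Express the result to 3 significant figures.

d = 1/p = 1000/20.8 mas = 48.08 pc
M = m − 5 log₁₀ d + 5 = 2.25 − 5·1.6819 + 5 = -1.160
M − M_☉ = -1.160 − 4.83 = -5.990
L/L_☉ = 10^(−0.4 × -5.990) = 248.8

L/L_☉ ≈ 249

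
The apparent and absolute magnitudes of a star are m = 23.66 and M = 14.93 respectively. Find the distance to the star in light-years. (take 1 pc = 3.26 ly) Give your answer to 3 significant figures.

Distance modulus: m − M = 23.66 − (14.93) = 8.730
m − M = 5 log₁₀ d − 5
log₁₀ d = (m − M)/5 + 1 = 2.7460
d = 10^2.7460 = 557.2 pc
= 1816 ly

d ≈ 1820 ly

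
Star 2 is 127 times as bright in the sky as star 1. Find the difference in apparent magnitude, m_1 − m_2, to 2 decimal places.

m_1 − m_2 ≈ 5.26

Pogson: Δm = −2.5 log₁₀(ratio) = −2.5 log₁₀(127) = −2.5 × 2.1038 = -5.260
Star 2 is brighter so has the smaller magnitude: m_1 − m_2 is positive.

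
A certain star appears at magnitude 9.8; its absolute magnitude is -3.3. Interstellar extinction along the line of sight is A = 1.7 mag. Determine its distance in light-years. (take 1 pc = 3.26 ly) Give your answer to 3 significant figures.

m − M = 5 log₁₀(d/10 pc) + A  ⇒  9.8 − (-3.3) − 1.7 = 5 log₁₀(d/10)
11.400 = 5 log₁₀(d/10)
log₁₀ d = (m − M − A)/5 + 1 = 3.2800
d = 10^3.2800 = 1905 pc
= 6212 ly

d ≈ 6210 ly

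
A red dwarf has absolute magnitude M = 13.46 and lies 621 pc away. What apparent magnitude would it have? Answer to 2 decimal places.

m ≈ 22.43

m = M + 5 log₁₀ d − 5 = 13.46 + 5·2.7931 − 5 = 22.425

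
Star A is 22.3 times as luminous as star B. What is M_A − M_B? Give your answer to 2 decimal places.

M_A − M_B ≈ -3.37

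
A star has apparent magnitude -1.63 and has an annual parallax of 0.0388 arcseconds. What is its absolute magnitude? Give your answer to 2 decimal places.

M ≈ -3.69

d = 1/p = 1/0.0388″ = 25.77 pc
5 log₁₀(d/10 pc) = 5 log₁₀(25.77) − 5 = 2.056
M = m − 5 log₁₀(d/10) = -1.63 − 2.056 = -3.686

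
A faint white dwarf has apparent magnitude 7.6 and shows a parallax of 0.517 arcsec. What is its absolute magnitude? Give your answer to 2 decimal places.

M ≈ 11.17

d = 1/p = 1/0.517″ = 1.934 pc
5 log₁₀(d/10 pc) = 5 log₁₀(1.934) − 5 = -3.567
M = m − 5 log₁₀(d/10) = 7.6 + 3.567 = 11.167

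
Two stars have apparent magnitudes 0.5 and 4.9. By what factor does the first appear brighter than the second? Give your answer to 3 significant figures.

57.5

Δm = 0.5 − (4.9) = -4.4
Flux ratio = 10^(−0.4 Δm) = 10^(−0.4 × -4.4) = 10^1.760 = 57.54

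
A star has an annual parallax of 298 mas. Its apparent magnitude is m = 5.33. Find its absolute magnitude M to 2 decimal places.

p = 298 mas = 0.298″ → d = 1/p = 3.356 pc
5 log₁₀(d/10 pc) = 5 log₁₀(3.356) − 5 = -2.371
M = m − 5 log₁₀(d/10) = 5.33 + 2.371 = 7.701

M ≈ 7.70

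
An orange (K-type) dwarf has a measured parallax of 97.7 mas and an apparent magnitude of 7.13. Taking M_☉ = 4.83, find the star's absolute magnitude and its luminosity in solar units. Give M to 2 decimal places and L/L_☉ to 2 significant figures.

M ≈ 7.08; L/L_☉ ≈ 0.13

d = 1/p = 1000/97.7 mas = 10.24 pc
M = m − 5 log₁₀ d + 5 = 7.13 − 5·1.0101 + 5 = 7.079
M − M_☉ = 7.079 − 4.83 = 2.249
L/L_☉ = 10^(−0.4 × 2.249) = 0.1260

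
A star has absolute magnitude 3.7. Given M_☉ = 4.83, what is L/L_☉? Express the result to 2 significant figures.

M − M_☉ = 3.7 − 4.83 = -1.130
L/L_☉ = 10^(−0.4 (M − M_☉)) = 10^0.452 = 2.831

L/L_☉ ≈ 2.8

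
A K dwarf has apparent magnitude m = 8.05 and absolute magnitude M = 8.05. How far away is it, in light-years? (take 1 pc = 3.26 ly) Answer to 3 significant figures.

d ≈ 32.6 ly

Distance modulus: m − M = 8.05 − (8.05) = 0.000
m − M = 5 log₁₀ d − 5
log₁₀ d = (m − M)/5 + 1 = 1.0000
d = 10^1.0000 = 10.00 pc
= 32.60 ly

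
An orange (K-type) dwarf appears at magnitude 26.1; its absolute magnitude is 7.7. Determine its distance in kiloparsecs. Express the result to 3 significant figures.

Distance modulus: m − M = 26.1 − (7.7) = 18.400
m − M = 5 log₁₀ d − 5
log₁₀ d = (m − M)/5 + 1 = 4.6800
d = 10^4.6800 = 47860 pc
= 47.86 kpc

d ≈ 47.9 kpc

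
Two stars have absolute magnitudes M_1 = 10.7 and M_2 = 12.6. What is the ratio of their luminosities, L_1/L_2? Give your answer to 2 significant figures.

L_1/L_2 ≈ 5.8

ΔM = M_1 − M_2 = -1.9
L_1/L_2 = 10^(−0.4 ΔM) = 10^0.760 = 5.754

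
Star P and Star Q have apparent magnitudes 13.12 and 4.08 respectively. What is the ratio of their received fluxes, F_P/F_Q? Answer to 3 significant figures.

F_P/F_Q ≈ 2.42×10^-4

Magnitude difference = 9.04
Flux ratio = 10^(−0.4 Δm) = 10^(−0.4 × 9.04) = 10^-3.616 = 2.421×10^-4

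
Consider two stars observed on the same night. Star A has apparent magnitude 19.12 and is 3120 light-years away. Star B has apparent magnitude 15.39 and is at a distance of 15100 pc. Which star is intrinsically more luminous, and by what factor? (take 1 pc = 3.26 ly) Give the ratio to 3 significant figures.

Star B is more luminous, by a factor of 7730.

Star A: d = 3120 ly / 3.26 = 957.1 pc
Star A: M = m − 5 log₁₀ d + 5 = 19.12 − 5·2.9809 + 5 = 9.215
Star B: M = m − 5 log₁₀ d + 5 = 15.39 − 5·4.1790 + 5 = -0.505
ΔM = M_A − M_B = 9.215 − (-0.505) = 9.720; smaller M is more luminous → Star B.
L ratio = 10^(0.4 |ΔM|) = 10^3.888 = 7728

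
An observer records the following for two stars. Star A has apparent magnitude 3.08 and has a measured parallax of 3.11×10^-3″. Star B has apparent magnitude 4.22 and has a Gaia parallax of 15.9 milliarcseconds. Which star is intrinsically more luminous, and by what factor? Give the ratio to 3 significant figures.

Star A is more luminous, by a factor of 74.7.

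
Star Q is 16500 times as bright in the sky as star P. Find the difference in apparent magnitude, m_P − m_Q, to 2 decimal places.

Pogson: Δm = −2.5 log₁₀(ratio) = −2.5 log₁₀(16500) = −2.5 × 4.2175 = -10.544
Star Q is brighter so has the smaller magnitude: m_P − m_Q is positive.

m_P − m_Q ≈ 10.54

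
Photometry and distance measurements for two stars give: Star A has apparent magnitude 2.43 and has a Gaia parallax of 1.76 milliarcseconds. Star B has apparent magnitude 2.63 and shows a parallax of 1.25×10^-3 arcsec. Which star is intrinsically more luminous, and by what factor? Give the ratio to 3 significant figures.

Star B is more luminous, by a factor of 1.65.

Star A: p = 1.76 mas = 1.76×10^-3″ → d = 1/p = 568.2 pc
Star A: M = m − 5 log₁₀ d + 5 = 2.43 − 5·2.7545 + 5 = -6.342
Star B: d = 1/p = 1/1.25×10^-3″ = 800.0 pc
Star B: M = m − 5 log₁₀ d + 5 = 2.63 − 5·2.9031 + 5 = -6.885
ΔM = M_A − M_B = -6.342 − (-6.885) = 0.543; smaller M is more luminous → Star B.
L ratio = 10^(0.4 |ΔM|) = 10^0.217 = 1.649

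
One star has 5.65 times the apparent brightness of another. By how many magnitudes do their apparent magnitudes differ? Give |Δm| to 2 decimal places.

Pogson: Δm = −2.5 log₁₀(ratio) = −2.5 log₁₀(5.65) = −2.5 × 0.7520 = -1.880

|Δm| ≈ 1.88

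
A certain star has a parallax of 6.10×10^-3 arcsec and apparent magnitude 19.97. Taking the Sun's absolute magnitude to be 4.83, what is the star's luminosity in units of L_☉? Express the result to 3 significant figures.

d = 1/p = 1/6.10×10^-3″ = 163.9 pc
M = m − 5 log₁₀ d + 5 = 19.97 − 5·2.2147 + 5 = 13.897
M − M_☉ = 13.897 − 4.83 = 9.067
L/L_☉ = 10^(−0.4 × 9.067) = 2.362×10^-4

L/L_☉ ≈ 2.36×10^-4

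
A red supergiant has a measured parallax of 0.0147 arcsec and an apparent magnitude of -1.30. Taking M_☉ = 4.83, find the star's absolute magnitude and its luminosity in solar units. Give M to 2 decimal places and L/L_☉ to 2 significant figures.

d = 1/p = 1/0.0147″ = 68.03 pc
M = m − 5 log₁₀ d + 5 = -1.30 − 5·1.8327 + 5 = -5.463
M − M_☉ = -5.463 − 4.83 = -10.293
L/L_☉ = 10^(−0.4 × -10.293) = 13100

M ≈ -5.46; L/L_☉ ≈ 13000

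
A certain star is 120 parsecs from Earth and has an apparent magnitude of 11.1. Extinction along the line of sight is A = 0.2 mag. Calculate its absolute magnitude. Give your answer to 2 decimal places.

M ≈ 5.50

5 log₁₀(d/10 pc) = 5 log₁₀(120.0) − 5 = 5.396
M = m − 5 log₁₀(d/10) − A = 11.1 − 5.396 − 0.2 = 5.504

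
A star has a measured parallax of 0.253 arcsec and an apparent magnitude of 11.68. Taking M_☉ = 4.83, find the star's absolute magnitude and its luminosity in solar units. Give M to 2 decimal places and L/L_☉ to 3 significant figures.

d = 1/p = 1/0.253″ = 3.953 pc
M = m − 5 log₁₀ d + 5 = 11.68 − 5·0.5969 + 5 = 13.696
M − M_☉ = 13.696 − 4.83 = 8.866
L/L_☉ = 10^(−0.4 × 8.866) = 2.843×10^-4

M ≈ 13.70; L/L_☉ ≈ 2.84×10^-4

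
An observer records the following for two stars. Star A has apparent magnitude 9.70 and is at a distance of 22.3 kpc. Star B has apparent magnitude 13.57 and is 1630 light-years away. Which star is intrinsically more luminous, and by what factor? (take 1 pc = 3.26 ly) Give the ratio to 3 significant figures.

Star A: d = 22.3 kpc = 22300 pc
Star A: M = m − 5 log₁₀ d + 5 = 9.70 − 5·4.3483 + 5 = -7.042
Star B: d = 1630 ly / 3.26 = 500.0 pc
Star B: M = m − 5 log₁₀ d + 5 = 13.57 − 5·2.6990 + 5 = 5.075
ΔM = M_A − M_B = -7.042 − (5.075) = -12.117; smaller M is more luminous → Star A.
L ratio = 10^(0.4 |ΔM|) = 10^4.847 = 70250

Star A is more luminous, by a factor of 70300.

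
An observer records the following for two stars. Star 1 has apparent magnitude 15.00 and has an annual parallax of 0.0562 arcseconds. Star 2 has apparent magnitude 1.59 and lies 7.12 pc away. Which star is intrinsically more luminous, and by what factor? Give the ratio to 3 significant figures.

Star 1: d = 1/p = 1/0.0562″ = 17.79 pc
Star 1: M = m − 5 log₁₀ d + 5 = 15.00 − 5·1.2503 + 5 = 13.749
Star 2: M = m − 5 log₁₀ d + 5 = 1.59 − 5·0.8525 + 5 = 2.328
ΔM = M_1 − M_2 = 13.749 − (2.328) = 11.421; smaller M is more luminous → Star 2.
L ratio = 10^(0.4 |ΔM|) = 10^4.568 = 37020

Star 2 is more luminous, by a factor of 37000.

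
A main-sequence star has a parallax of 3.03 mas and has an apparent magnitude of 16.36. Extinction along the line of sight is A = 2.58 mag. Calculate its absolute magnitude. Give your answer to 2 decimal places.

M ≈ 6.19

p = 3.03 mas = 3.03×10^-3″ → d = 1/p = 330.0 pc
5 log₁₀(d/10 pc) = 5 log₁₀(330.0) − 5 = 7.593
M = m − 5 log₁₀(d/10) − A = 16.36 − 7.593 − 2.58 = 6.187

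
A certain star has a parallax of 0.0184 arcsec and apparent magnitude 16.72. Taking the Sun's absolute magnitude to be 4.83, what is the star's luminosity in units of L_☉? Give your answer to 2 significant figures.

L/L_☉ ≈ 5.2×10^-4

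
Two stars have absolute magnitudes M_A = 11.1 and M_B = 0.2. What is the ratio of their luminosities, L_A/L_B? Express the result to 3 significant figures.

ΔM = M_A − M_B = 10.9
L_A/L_B = 10^(−0.4 ΔM) = 10^-4.360 = 4.365×10^-5

L_A/L_B ≈ 4.37×10^-5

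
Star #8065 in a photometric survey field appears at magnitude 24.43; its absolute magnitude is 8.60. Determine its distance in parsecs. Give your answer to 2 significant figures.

Distance modulus: m − M = 24.43 − (8.60) = 15.830
m − M = 5 log₁₀ d − 5
log₁₀ d = (m − M)/5 + 1 = 4.1660
d = 10^4.1660 = 14660 pc

d ≈ 15000 pc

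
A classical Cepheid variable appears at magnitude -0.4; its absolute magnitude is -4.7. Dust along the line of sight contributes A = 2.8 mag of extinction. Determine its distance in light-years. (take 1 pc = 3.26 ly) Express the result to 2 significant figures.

m − M = 5 log₁₀(d/10 pc) + A  ⇒  -0.4 − (-4.7) − 2.8 = 5 log₁₀(d/10)
1.500 = 5 log₁₀(d/10)
log₁₀ d = (m − M − A)/5 + 1 = 1.3000
d = 10^1.3000 = 19.95 pc
= 65.05 ly

d ≈ 65 ly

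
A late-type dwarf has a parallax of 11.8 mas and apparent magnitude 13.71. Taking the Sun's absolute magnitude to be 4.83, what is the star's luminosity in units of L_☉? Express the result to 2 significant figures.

d = 1/p = 1000/11.8 mas = 84.75 pc
M = m − 5 log₁₀ d + 5 = 13.71 − 5·1.9281 + 5 = 9.069
M − M_☉ = 9.069 − 4.83 = 4.239
L/L_☉ = 10^(−0.4 × 4.239) = 0.02015

L/L_☉ ≈ 0.020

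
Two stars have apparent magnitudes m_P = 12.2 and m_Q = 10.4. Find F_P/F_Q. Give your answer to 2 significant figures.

Magnitude difference = 1.8
Flux ratio = 10^(−0.4 Δm) = 10^(−0.4 × 1.8) = 10^-0.720 = 0.1905

F_P/F_Q ≈ 0.19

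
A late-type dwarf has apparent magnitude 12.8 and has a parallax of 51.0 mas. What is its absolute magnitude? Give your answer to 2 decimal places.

M ≈ 11.34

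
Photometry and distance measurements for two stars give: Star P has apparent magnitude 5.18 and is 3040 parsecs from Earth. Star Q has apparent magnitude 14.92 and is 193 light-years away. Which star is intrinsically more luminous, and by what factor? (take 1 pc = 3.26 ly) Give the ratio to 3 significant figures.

Star P is more luminous, by a factor of 2.08×10^7.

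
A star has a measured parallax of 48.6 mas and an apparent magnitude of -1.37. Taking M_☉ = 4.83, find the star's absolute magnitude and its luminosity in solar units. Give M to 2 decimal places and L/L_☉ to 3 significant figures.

M ≈ -2.94; L/L_☉ ≈ 1280

d = 1/p = 1000/48.6 mas = 20.58 pc
M = m − 5 log₁₀ d + 5 = -1.37 − 5·1.3134 + 5 = -2.937
M − M_☉ = -2.937 − 4.83 = -7.767
L/L_☉ = 10^(−0.4 × -7.767) = 1279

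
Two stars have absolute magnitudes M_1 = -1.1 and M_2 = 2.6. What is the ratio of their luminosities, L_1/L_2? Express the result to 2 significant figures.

ΔM = M_1 − M_2 = -3.7
L_1/L_2 = 10^(−0.4 ΔM) = 10^1.480 = 30.20

L_1/L_2 ≈ 30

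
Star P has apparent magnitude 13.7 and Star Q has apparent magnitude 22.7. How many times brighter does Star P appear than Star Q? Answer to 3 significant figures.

Δm = 13.7 − (22.7) = -9.0
Flux ratio = 10^(−0.4 Δm) = 10^(−0.4 × -9.0) = 10^3.600 = 3981

3980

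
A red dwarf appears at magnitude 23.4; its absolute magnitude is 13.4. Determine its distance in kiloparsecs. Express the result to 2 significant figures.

d ≈ 1.0 kpc

Distance modulus: m − M = 23.4 − (13.4) = 10.000
m − M = 5 log₁₀ d − 5
log₁₀ d = (m − M)/5 + 1 = 3.0000
d = 10^3.0000 = 1000 pc
= 1.000 kpc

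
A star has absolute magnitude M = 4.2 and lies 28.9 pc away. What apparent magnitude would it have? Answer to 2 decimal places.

m = M + 5 log₁₀ d − 5 = 4.2 + 5·1.4609 − 5 = 6.504

m ≈ 6.50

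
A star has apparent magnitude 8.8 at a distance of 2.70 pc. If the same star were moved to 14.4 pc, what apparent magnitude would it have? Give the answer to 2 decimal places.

Flux ∝ 1/d², so Δm = 5 log₁₀(d₂/d₁) = 5 log₁₀(14.4/2.70) = 3.635
m₂ = m₁ + Δm = 8.8 + (3.635) = 12.435

m ≈ 12.43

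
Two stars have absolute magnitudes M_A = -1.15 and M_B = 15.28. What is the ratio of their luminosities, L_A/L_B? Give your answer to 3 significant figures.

L_A/L_B ≈ 3.73×10^6

ΔM = M_A − M_B = -16.43
L_A/L_B = 10^(−0.4 ΔM) = 10^6.572 = 3.733×10^6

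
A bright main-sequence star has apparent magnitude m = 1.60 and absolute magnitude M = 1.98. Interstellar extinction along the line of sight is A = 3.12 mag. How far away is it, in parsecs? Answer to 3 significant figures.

d ≈ 2.00 pc

m − M = 5 log₁₀(d/10 pc) + A  ⇒  1.60 − (1.98) − 3.12 = 5 log₁₀(d/10)
-3.500 = 5 log₁₀(d/10)
log₁₀ d = (m − M − A)/5 + 1 = 0.3000
d = 10^0.3000 = 1.995 pc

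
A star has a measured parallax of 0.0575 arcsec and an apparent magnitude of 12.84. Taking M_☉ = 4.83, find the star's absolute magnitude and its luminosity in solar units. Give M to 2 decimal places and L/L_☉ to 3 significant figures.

M ≈ 11.64; L/L_☉ ≈ 1.89×10^-3

d = 1/p = 1/0.0575″ = 17.39 pc
M = m − 5 log₁₀ d + 5 = 12.84 − 5·1.2403 + 5 = 11.638
M − M_☉ = 11.638 − 4.83 = 6.808
L/L_☉ = 10^(−0.4 × 6.808) = 1.891×10^-3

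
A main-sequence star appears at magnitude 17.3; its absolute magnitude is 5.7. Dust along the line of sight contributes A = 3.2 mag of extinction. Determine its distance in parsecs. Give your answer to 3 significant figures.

d ≈ 479 pc

m − M = 5 log₁₀(d/10 pc) + A  ⇒  17.3 − (5.7) − 3.2 = 5 log₁₀(d/10)
8.400 = 5 log₁₀(d/10)
log₁₀ d = (m − M − A)/5 + 1 = 2.6800
d = 10^2.6800 = 478.6 pc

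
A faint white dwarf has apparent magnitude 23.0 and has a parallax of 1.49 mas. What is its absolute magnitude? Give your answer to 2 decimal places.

M ≈ 13.87

p = 1.49 mas = 1.49×10^-3″ → d = 1/p = 671.1 pc
5 log₁₀(d/10 pc) = 5 log₁₀(671.1) − 5 = 9.134
M = m − 5 log₁₀(d/10) = 23.0 − 9.134 = 13.866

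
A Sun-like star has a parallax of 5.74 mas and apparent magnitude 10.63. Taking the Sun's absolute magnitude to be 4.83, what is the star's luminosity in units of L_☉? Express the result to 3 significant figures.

L/L_☉ ≈ 1.45

d = 1/p = 1000/5.74 mas = 174.2 pc
M = m − 5 log₁₀ d + 5 = 10.63 − 5·2.2411 + 5 = 4.425
M − M_☉ = 4.425 − 4.83 = -0.405
L/L_☉ = 10^(−0.4 × -0.405) = 1.453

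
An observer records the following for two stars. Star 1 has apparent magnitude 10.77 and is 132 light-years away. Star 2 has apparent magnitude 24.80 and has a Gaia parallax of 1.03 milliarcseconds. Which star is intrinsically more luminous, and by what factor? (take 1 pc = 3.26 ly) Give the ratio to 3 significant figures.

Star 1: d = 132 ly / 3.26 = 40.49 pc
Star 1: M = m − 5 log₁₀ d + 5 = 10.77 − 5·1.6074 + 5 = 7.733
Star 2: p = 1.03 mas = 1.03×10^-3″ → d = 1/p = 970.9 pc
Star 2: M = m − 5 log₁₀ d + 5 = 24.80 − 5·2.9872 + 5 = 14.864
ΔM = M_1 − M_2 = 7.733 − (14.864) = -7.131; smaller M is more luminous → Star 1.
L ratio = 10^(0.4 |ΔM|) = 10^2.852 = 711.8

Star 1 is more luminous, by a factor of 712.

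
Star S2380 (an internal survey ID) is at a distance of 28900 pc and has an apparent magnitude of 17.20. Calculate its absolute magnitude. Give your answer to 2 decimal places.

M ≈ -0.10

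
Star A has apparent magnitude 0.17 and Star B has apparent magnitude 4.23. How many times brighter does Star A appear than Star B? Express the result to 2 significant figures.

Magnitude difference = -4.06
Flux ratio = 10^(−0.4 Δm) = 10^(−0.4 × -4.06) = 10^1.624 = 42.07

42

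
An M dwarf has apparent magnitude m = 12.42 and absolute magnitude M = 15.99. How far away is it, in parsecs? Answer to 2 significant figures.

d ≈ 1.9 pc

μ = m − M = -3.570
m − M = 5 log₁₀ d − 5
log₁₀ d = (m − M)/5 + 1 = 0.2860
d = 10^0.2860 = 1.932 pc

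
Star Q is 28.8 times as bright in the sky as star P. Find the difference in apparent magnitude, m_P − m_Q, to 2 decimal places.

Pogson: Δm = −2.5 log₁₀(ratio) = −2.5 log₁₀(28.8) = −2.5 × 1.4594 = -3.648
Star Q is brighter so has the smaller magnitude: m_P − m_Q is positive.

m_P − m_Q ≈ 3.65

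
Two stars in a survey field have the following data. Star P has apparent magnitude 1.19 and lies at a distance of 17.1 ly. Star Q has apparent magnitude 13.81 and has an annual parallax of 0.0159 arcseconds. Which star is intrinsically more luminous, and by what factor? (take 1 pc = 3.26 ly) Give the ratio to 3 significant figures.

Star P is more luminous, by a factor of 777.

Star P: d = 17.1 ly / 3.26 = 5.245 pc
Star P: M = m − 5 log₁₀ d + 5 = 1.19 − 5·0.7198 + 5 = 2.591
Star Q: d = 1/p = 1/0.0159″ = 62.89 pc
Star Q: M = m − 5 log₁₀ d + 5 = 13.81 − 5·1.7986 + 5 = 9.817
ΔM = M_P − M_Q = 2.591 − (9.817) = -7.226; smaller M is more luminous → Star P.
L ratio = 10^(0.4 |ΔM|) = 10^2.890 = 776.9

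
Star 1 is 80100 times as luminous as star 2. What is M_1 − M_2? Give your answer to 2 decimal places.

Pogson: ΔM = −2.5 log₁₀(ratio) = −2.5 log₁₀(80100) = −2.5 × 4.9036 = -12.259
Star 1 is brighter, so it has the smaller magnitude: the difference is negative.

M_1 − M_2 ≈ -12.26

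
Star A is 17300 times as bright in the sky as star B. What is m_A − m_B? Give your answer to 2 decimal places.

Pogson: Δm = −2.5 log₁₀(ratio) = −2.5 log₁₀(17300) = −2.5 × 4.2380 = -10.595
Star A is brighter, so it has the smaller magnitude: the difference is negative.

m_A − m_B ≈ -10.60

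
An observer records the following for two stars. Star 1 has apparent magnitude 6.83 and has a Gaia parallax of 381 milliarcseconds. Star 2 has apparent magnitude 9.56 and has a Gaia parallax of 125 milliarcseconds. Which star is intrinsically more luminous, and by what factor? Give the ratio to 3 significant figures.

Star 1 is more luminous, by a factor of 1.33.

Star 1: p = 381 mas = 0.381″ → d = 1/p = 2.625 pc
Star 1: M = m − 5 log₁₀ d + 5 = 6.83 − 5·0.4191 + 5 = 9.735
Star 2: p = 125 mas = 0.125″ → d = 1/p = 8.000 pc
Star 2: M = m − 5 log₁₀ d + 5 = 9.56 − 5·0.9031 + 5 = 10.045
ΔM = M_1 − M_2 = 9.735 − (10.045) = -0.310; smaller M is more luminous → Star 1.
L ratio = 10^(0.4 |ΔM|) = 10^0.124 = 1.330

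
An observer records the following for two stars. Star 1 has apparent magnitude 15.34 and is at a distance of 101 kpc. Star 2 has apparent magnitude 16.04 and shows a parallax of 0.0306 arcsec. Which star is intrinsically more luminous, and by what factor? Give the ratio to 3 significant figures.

Star 1 is more luminous, by a factor of 1.82×10^7.

Star 1: d = 101 kpc = 101000 pc
Star 1: M = m − 5 log₁₀ d + 5 = 15.34 − 5·5.0043 + 5 = -4.682
Star 2: d = 1/p = 1/0.0306″ = 32.68 pc
Star 2: M = m − 5 log₁₀ d + 5 = 16.04 − 5·1.5143 + 5 = 13.469
ΔM = M_1 − M_2 = -4.682 − (13.469) = -18.150; smaller M is more luminous → Star 1.
L ratio = 10^(0.4 |ΔM|) = 10^7.260 = 1.820×10^7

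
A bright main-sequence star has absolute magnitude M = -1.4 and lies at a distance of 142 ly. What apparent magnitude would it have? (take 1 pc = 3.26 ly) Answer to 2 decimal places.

d = 142 ly / 3.26 = 43.56 pc
m = M + 5 log₁₀ d − 5 = -1.4 + 5·1.6391 − 5 = 1.795

m ≈ 1.80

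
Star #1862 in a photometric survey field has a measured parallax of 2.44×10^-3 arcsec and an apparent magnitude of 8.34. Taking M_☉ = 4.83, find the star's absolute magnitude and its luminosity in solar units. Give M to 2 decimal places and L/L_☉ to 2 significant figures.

M ≈ 0.28; L/L_☉ ≈ 66

d = 1/p = 1/2.44×10^-3″ = 409.8 pc
M = m − 5 log₁₀ d + 5 = 8.34 − 5·2.6126 + 5 = 0.277
M − M_☉ = 0.277 − 4.83 = -4.553
L/L_☉ = 10^(−0.4 × -4.553) = 66.26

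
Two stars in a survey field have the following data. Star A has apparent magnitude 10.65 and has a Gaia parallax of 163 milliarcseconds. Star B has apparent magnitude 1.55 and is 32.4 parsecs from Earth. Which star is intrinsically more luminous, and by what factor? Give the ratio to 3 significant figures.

Star A: p = 163 mas = 0.163″ → d = 1/p = 6.135 pc
Star A: M = m − 5 log₁₀ d + 5 = 10.65 − 5·0.7878 + 5 = 11.711
Star B: M = m − 5 log₁₀ d + 5 = 1.55 − 5·1.5105 + 5 = -1.003
ΔM = M_A − M_B = 11.711 − (-1.003) = 12.714; smaller M is more luminous → Star B.
L ratio = 10^(0.4 |ΔM|) = 10^5.085 = 121700

Star B is more luminous, by a factor of 122000.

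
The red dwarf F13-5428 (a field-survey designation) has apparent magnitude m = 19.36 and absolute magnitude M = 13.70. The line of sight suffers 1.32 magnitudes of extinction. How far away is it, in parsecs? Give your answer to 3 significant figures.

d ≈ 73.8 pc

m − M = 5 log₁₀(d/10 pc) + A  ⇒  19.36 − (13.70) − 1.32 = 5 log₁₀(d/10)
4.340 = 5 log₁₀(d/10)
log₁₀ d = (m − M − A)/5 + 1 = 1.8680
d = 10^1.8680 = 73.79 pc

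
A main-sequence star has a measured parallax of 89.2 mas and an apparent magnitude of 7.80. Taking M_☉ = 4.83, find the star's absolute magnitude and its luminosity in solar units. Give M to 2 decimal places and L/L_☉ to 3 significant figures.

M ≈ 7.55; L/L_☉ ≈ 0.0815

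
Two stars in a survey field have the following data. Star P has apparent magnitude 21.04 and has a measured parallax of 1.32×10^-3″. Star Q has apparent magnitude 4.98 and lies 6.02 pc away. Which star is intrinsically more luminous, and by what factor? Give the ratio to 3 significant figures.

Star Q is more luminous, by a factor of 168.

Star P: d = 1/p = 1/1.32×10^-3″ = 757.6 pc
Star P: M = m − 5 log₁₀ d + 5 = 21.04 − 5·2.8794 + 5 = 11.643
Star Q: M = m − 5 log₁₀ d + 5 = 4.98 − 5·0.7796 + 5 = 6.082
ΔM = M_P − M_Q = 11.643 − (6.082) = 5.561; smaller M is more luminous → Star Q.
L ratio = 10^(0.4 |ΔM|) = 10^2.224 = 167.6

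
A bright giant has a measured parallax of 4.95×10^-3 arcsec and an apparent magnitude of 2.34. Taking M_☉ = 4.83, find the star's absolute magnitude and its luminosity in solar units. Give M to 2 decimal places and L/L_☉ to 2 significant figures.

M ≈ -4.19; L/L_☉ ≈ 4000

d = 1/p = 1/4.95×10^-3″ = 202.0 pc
M = m − 5 log₁₀ d + 5 = 2.34 − 5·2.3054 + 5 = -4.187
M − M_☉ = -4.187 − 4.83 = -9.017
L/L_☉ = 10^(−0.4 × -9.017) = 4044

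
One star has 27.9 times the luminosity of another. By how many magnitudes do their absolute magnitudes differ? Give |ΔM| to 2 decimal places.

Pogson: ΔM = −2.5 log₁₀(ratio) = −2.5 log₁₀(27.9) = −2.5 × 1.4456 = -3.614

|ΔM| ≈ 3.61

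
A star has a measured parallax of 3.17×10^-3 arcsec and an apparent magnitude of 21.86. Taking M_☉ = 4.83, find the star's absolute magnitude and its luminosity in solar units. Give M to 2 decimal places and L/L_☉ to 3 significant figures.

M ≈ 14.37; L/L_☉ ≈ 1.53×10^-4

d = 1/p = 1/3.17×10^-3″ = 315.5 pc
M = m − 5 log₁₀ d + 5 = 21.86 − 5·2.4989 + 5 = 14.365
M − M_☉ = 14.365 − 4.83 = 9.535
L/L_☉ = 10^(−0.4 × 9.535) = 1.534×10^-4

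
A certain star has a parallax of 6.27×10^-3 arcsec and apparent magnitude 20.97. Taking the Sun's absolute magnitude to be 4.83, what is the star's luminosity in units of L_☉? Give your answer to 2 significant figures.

d = 1/p = 1/6.27×10^-3″ = 159.5 pc
M = m − 5 log₁₀ d + 5 = 20.97 − 5·2.2027 + 5 = 14.956
M − M_☉ = 14.956 − 4.83 = 10.126
L/L_☉ = 10^(−0.4 × 10.126) = 8.902×10^-5

L/L_☉ ≈ 8.9×10^-5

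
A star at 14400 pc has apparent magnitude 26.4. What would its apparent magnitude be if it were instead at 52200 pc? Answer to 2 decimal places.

Flux ∝ 1/d², so Δm = 5 log₁₀(d₂/d₁) = 5 log₁₀(52200/14400) = 2.797
m₂ = m₁ + Δm = 26.4 + (2.797) = 29.197

m ≈ 29.20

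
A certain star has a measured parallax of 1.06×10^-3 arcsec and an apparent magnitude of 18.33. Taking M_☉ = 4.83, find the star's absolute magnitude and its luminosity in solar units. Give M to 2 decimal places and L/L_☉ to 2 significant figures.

M ≈ 8.46; L/L_☉ ≈ 0.035

d = 1/p = 1/1.06×10^-3″ = 943.4 pc
M = m − 5 log₁₀ d + 5 = 18.33 − 5·2.9747 + 5 = 8.457
M − M_☉ = 8.457 − 4.83 = 3.627
L/L_☉ = 10^(−0.4 × 3.627) = 0.03543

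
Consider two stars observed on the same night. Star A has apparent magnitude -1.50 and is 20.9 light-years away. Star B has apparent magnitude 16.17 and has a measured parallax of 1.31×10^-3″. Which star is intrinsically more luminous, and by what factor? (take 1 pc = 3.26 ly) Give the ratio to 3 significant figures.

Star A is more luminous, by a factor of 825.

Star A: d = 20.9 ly / 3.26 = 6.411 pc
Star A: M = m − 5 log₁₀ d + 5 = -1.50 − 5·0.8069 + 5 = -0.535
Star B: d = 1/p = 1/1.31×10^-3″ = 763.4 pc
Star B: M = m − 5 log₁₀ d + 5 = 16.17 − 5·2.8827 + 5 = 6.756
ΔM = M_A − M_B = -0.535 − (6.756) = -7.291; smaller M is more luminous → Star A.
L ratio = 10^(0.4 |ΔM|) = 10^2.916 = 824.9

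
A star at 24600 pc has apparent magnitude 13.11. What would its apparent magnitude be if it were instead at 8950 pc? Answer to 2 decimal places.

Flux ∝ 1/d², so Δm = 5 log₁₀(d₂/d₁) = 5 log₁₀(8950/24600) = -2.196
m₂ = m₁ + Δm = 13.11 + (-2.196) = 10.914

m ≈ 10.91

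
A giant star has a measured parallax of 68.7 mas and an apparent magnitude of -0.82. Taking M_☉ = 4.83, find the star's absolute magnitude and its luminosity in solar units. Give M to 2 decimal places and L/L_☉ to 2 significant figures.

d = 1/p = 1000/68.7 mas = 14.56 pc
M = m − 5 log₁₀ d + 5 = -0.82 − 5·1.1630 + 5 = -1.635
M − M_☉ = -1.635 − 4.83 = -6.465
L/L_☉ = 10^(−0.4 × -6.465) = 385.6

M ≈ -1.64; L/L_☉ ≈ 390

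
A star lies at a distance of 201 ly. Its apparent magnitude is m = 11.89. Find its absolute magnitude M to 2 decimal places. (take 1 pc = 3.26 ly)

d = 201 ly / 3.26 = 61.66 pc
5 log₁₀(d/10 pc) = 5 log₁₀(61.66) − 5 = 3.950
M = m − 5 log₁₀(d/10) = 11.89 − 3.950 = 7.940

M ≈ 7.94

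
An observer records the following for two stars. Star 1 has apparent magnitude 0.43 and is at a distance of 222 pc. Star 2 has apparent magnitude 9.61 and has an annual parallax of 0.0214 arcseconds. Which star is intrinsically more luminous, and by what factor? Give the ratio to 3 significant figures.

Star 1: M = m − 5 log₁₀ d + 5 = 0.43 − 5·2.3464 + 5 = -6.302
Star 2: d = 1/p = 1/0.0214″ = 46.73 pc
Star 2: M = m − 5 log₁₀ d + 5 = 9.61 − 5·1.6696 + 5 = 6.262
ΔM = M_1 − M_2 = -6.302 − (6.262) = -12.564; smaller M is more luminous → Star 1.
L ratio = 10^(0.4 |ΔM|) = 10^5.026 = 106100

Star 1 is more luminous, by a factor of 106000.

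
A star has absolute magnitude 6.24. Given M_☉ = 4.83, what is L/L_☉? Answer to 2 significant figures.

L/L_☉ ≈ 0.27

M − M_☉ = 6.24 − 4.83 = 1.410
L/L_☉ = 10^(−0.4 (M − M_☉)) = 10^-0.564 = 0.2729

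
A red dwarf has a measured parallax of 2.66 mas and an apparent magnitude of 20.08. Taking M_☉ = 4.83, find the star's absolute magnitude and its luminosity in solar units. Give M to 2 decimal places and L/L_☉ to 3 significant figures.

d = 1/p = 1000/2.66 mas = 375.9 pc
M = m − 5 log₁₀ d + 5 = 20.08 − 5·2.5751 + 5 = 12.204
M − M_☉ = 12.204 − 4.83 = 7.374
L/L_☉ = 10^(−0.4 × 7.374) = 1.123×10^-3

M ≈ 12.20; L/L_☉ ≈ 1.12×10^-3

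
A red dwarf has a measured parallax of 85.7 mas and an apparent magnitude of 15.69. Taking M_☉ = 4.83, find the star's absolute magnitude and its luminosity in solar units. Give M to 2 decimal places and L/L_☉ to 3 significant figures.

M ≈ 15.35; L/L_☉ ≈ 6.17×10^-5

d = 1/p = 1000/85.7 mas = 11.67 pc
M = m − 5 log₁₀ d + 5 = 15.69 − 5·1.0670 + 5 = 15.355
M − M_☉ = 15.355 − 4.83 = 10.525
L/L_☉ = 10^(−0.4 × 10.525) = 6.166×10^-5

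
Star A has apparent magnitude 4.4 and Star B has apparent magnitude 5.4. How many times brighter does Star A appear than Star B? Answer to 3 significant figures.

2.51

Magnitude difference = -1.0
Flux ratio = 10^(−0.4 Δm) = 10^(−0.4 × -1.0) = 10^0.400 = 2.512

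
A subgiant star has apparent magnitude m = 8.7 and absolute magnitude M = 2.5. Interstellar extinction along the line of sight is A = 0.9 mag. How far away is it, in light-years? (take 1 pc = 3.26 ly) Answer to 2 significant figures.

d ≈ 370 ly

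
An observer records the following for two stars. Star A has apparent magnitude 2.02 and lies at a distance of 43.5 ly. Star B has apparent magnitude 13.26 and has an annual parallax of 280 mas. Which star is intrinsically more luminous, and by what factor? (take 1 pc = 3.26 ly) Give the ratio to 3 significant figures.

Star A: d = 43.5 ly / 3.26 = 13.34 pc
Star A: M = m − 5 log₁₀ d + 5 = 2.02 − 5·1.1253 + 5 = 1.394
Star B: p = 280 mas = 0.280″ → d = 1/p = 3.571 pc
Star B: M = m − 5 log₁₀ d + 5 = 13.26 − 5·0.5528 + 5 = 15.496
ΔM = M_A − M_B = 1.394 − (15.496) = -14.102; smaller M is more luminous → Star A.
L ratio = 10^(0.4 |ΔM|) = 10^5.641 = 437400

Star A is more luminous, by a factor of 437000.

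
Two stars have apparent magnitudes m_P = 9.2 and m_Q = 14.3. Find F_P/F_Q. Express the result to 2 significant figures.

F_P/F_Q ≈ 110

Magnitude difference = -5.1
Flux ratio = 10^(−0.4 Δm) = 10^(−0.4 × -5.1) = 10^2.040 = 109.6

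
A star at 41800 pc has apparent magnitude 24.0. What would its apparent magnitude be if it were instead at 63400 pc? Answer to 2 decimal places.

m ≈ 24.90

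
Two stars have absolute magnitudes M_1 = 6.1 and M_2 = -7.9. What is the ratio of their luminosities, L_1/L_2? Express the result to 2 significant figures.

L_1/L_2 ≈ 2.5×10^-6

ΔM = M_1 − M_2 = 14.0
L_1/L_2 = 10^(−0.4 ΔM) = 10^-5.600 = 2.512×10^-6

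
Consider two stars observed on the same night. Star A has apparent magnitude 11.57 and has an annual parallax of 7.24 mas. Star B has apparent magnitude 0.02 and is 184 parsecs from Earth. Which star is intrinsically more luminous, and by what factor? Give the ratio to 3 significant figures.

Star A: p = 7.24 mas = 7.24×10^-3″ → d = 1/p = 138.1 pc
Star A: M = m − 5 log₁₀ d + 5 = 11.57 − 5·2.1403 + 5 = 5.869
Star B: M = m − 5 log₁₀ d + 5 = 0.02 − 5·2.2648 + 5 = -6.304
ΔM = M_A − M_B = 5.869 − (-6.304) = 12.173; smaller M is more luminous → Star B.
L ratio = 10^(0.4 |ΔM|) = 10^4.869 = 73980

Star B is more luminous, by a factor of 74000.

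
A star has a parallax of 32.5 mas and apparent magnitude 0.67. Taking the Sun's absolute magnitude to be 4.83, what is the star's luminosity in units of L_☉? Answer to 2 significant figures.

L/L_☉ ≈ 440

d = 1/p = 1000/32.5 mas = 30.77 pc
M = m − 5 log₁₀ d + 5 = 0.67 − 5·1.4881 + 5 = -1.771
M − M_☉ = -1.771 − 4.83 = -6.601
L/L_☉ = 10^(−0.4 × -6.601) = 436.8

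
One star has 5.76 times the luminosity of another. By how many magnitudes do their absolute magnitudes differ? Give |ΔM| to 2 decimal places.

Pogson: ΔM = −2.5 log₁₀(ratio) = −2.5 log₁₀(5.76) = −2.5 × 0.7604 = -1.901

|ΔM| ≈ 1.90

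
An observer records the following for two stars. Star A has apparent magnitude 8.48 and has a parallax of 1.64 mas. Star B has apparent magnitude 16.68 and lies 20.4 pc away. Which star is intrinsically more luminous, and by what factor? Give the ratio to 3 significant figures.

Star A is more luminous, by a factor of 1.70×10^6.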